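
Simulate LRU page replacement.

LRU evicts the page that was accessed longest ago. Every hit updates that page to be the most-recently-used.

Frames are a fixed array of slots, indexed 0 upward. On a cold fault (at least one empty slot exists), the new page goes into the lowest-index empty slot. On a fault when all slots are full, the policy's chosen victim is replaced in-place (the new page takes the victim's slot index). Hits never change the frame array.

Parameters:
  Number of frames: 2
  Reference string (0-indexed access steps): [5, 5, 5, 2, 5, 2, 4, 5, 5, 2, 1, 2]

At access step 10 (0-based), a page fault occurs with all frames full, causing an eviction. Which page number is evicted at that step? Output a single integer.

Step 0: ref 5 -> FAULT, frames=[5,-]
Step 1: ref 5 -> HIT, frames=[5,-]
Step 2: ref 5 -> HIT, frames=[5,-]
Step 3: ref 2 -> FAULT, frames=[5,2]
Step 4: ref 5 -> HIT, frames=[5,2]
Step 5: ref 2 -> HIT, frames=[5,2]
Step 6: ref 4 -> FAULT, evict 5, frames=[4,2]
Step 7: ref 5 -> FAULT, evict 2, frames=[4,5]
Step 8: ref 5 -> HIT, frames=[4,5]
Step 9: ref 2 -> FAULT, evict 4, frames=[2,5]
Step 10: ref 1 -> FAULT, evict 5, frames=[2,1]
At step 10: evicted page 5

Answer: 5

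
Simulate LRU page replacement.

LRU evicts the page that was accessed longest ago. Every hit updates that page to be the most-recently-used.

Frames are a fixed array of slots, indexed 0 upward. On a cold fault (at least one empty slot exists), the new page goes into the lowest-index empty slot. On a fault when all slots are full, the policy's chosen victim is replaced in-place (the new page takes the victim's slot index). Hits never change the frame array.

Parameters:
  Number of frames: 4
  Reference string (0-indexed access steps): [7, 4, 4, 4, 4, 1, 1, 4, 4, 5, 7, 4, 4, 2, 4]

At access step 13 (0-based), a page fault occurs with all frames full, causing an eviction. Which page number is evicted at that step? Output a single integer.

Step 0: ref 7 -> FAULT, frames=[7,-,-,-]
Step 1: ref 4 -> FAULT, frames=[7,4,-,-]
Step 2: ref 4 -> HIT, frames=[7,4,-,-]
Step 3: ref 4 -> HIT, frames=[7,4,-,-]
Step 4: ref 4 -> HIT, frames=[7,4,-,-]
Step 5: ref 1 -> FAULT, frames=[7,4,1,-]
Step 6: ref 1 -> HIT, frames=[7,4,1,-]
Step 7: ref 4 -> HIT, frames=[7,4,1,-]
Step 8: ref 4 -> HIT, frames=[7,4,1,-]
Step 9: ref 5 -> FAULT, frames=[7,4,1,5]
Step 10: ref 7 -> HIT, frames=[7,4,1,5]
Step 11: ref 4 -> HIT, frames=[7,4,1,5]
Step 12: ref 4 -> HIT, frames=[7,4,1,5]
Step 13: ref 2 -> FAULT, evict 1, frames=[7,4,2,5]
At step 13: evicted page 1

Answer: 1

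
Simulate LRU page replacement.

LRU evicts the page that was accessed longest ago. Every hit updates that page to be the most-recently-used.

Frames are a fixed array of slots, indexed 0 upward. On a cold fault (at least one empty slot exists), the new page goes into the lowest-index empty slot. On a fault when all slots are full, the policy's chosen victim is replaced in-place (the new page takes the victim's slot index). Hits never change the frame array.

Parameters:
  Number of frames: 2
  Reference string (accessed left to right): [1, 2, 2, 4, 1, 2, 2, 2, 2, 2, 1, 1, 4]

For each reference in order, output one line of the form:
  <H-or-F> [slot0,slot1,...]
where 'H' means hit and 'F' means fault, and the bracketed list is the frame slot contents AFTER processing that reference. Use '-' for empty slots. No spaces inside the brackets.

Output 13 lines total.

F [1,-]
F [1,2]
H [1,2]
F [4,2]
F [4,1]
F [2,1]
H [2,1]
H [2,1]
H [2,1]
H [2,1]
H [2,1]
H [2,1]
F [4,1]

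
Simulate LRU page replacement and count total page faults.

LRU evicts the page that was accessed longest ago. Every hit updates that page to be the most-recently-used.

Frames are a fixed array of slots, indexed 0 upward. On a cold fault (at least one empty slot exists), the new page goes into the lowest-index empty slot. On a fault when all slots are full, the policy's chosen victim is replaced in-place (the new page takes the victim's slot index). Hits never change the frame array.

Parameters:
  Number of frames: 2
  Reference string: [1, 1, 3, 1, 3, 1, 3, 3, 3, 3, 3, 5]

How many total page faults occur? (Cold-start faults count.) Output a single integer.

Answer: 3

Derivation:
Step 0: ref 1 → FAULT, frames=[1,-]
Step 1: ref 1 → HIT, frames=[1,-]
Step 2: ref 3 → FAULT, frames=[1,3]
Step 3: ref 1 → HIT, frames=[1,3]
Step 4: ref 3 → HIT, frames=[1,3]
Step 5: ref 1 → HIT, frames=[1,3]
Step 6: ref 3 → HIT, frames=[1,3]
Step 7: ref 3 → HIT, frames=[1,3]
Step 8: ref 3 → HIT, frames=[1,3]
Step 9: ref 3 → HIT, frames=[1,3]
Step 10: ref 3 → HIT, frames=[1,3]
Step 11: ref 5 → FAULT (evict 1), frames=[5,3]
Total faults: 3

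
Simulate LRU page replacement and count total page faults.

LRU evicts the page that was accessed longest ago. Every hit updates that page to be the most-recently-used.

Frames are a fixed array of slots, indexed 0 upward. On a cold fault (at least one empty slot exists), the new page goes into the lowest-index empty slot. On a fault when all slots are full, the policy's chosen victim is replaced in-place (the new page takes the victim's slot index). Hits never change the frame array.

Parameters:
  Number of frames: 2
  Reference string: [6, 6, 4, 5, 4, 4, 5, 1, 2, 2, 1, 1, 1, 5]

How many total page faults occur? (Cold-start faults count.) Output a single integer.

Answer: 6

Derivation:
Step 0: ref 6 → FAULT, frames=[6,-]
Step 1: ref 6 → HIT, frames=[6,-]
Step 2: ref 4 → FAULT, frames=[6,4]
Step 3: ref 5 → FAULT (evict 6), frames=[5,4]
Step 4: ref 4 → HIT, frames=[5,4]
Step 5: ref 4 → HIT, frames=[5,4]
Step 6: ref 5 → HIT, frames=[5,4]
Step 7: ref 1 → FAULT (evict 4), frames=[5,1]
Step 8: ref 2 → FAULT (evict 5), frames=[2,1]
Step 9: ref 2 → HIT, frames=[2,1]
Step 10: ref 1 → HIT, frames=[2,1]
Step 11: ref 1 → HIT, frames=[2,1]
Step 12: ref 1 → HIT, frames=[2,1]
Step 13: ref 5 → FAULT (evict 2), frames=[5,1]
Total faults: 6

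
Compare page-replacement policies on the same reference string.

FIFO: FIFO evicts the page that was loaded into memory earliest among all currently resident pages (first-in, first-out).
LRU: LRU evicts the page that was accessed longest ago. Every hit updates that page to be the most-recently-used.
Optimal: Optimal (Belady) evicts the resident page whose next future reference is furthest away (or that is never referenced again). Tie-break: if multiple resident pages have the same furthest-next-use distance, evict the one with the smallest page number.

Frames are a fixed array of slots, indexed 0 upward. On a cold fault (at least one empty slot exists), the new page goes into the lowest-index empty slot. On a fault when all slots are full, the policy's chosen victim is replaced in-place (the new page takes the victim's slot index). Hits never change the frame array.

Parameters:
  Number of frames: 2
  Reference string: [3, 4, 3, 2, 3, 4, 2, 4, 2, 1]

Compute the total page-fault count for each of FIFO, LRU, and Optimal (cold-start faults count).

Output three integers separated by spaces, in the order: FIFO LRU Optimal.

--- FIFO ---
  step 0: ref 3 -> FAULT, frames=[3,-] (faults so far: 1)
  step 1: ref 4 -> FAULT, frames=[3,4] (faults so far: 2)
  step 2: ref 3 -> HIT, frames=[3,4] (faults so far: 2)
  step 3: ref 2 -> FAULT, evict 3, frames=[2,4] (faults so far: 3)
  step 4: ref 3 -> FAULT, evict 4, frames=[2,3] (faults so far: 4)
  step 5: ref 4 -> FAULT, evict 2, frames=[4,3] (faults so far: 5)
  step 6: ref 2 -> FAULT, evict 3, frames=[4,2] (faults so far: 6)
  step 7: ref 4 -> HIT, frames=[4,2] (faults so far: 6)
  step 8: ref 2 -> HIT, frames=[4,2] (faults so far: 6)
  step 9: ref 1 -> FAULT, evict 4, frames=[1,2] (faults so far: 7)
  FIFO total faults: 7
--- LRU ---
  step 0: ref 3 -> FAULT, frames=[3,-] (faults so far: 1)
  step 1: ref 4 -> FAULT, frames=[3,4] (faults so far: 2)
  step 2: ref 3 -> HIT, frames=[3,4] (faults so far: 2)
  step 3: ref 2 -> FAULT, evict 4, frames=[3,2] (faults so far: 3)
  step 4: ref 3 -> HIT, frames=[3,2] (faults so far: 3)
  step 5: ref 4 -> FAULT, evict 2, frames=[3,4] (faults so far: 4)
  step 6: ref 2 -> FAULT, evict 3, frames=[2,4] (faults so far: 5)
  step 7: ref 4 -> HIT, frames=[2,4] (faults so far: 5)
  step 8: ref 2 -> HIT, frames=[2,4] (faults so far: 5)
  step 9: ref 1 -> FAULT, evict 4, frames=[2,1] (faults so far: 6)
  LRU total faults: 6
--- Optimal ---
  step 0: ref 3 -> FAULT, frames=[3,-] (faults so far: 1)
  step 1: ref 4 -> FAULT, frames=[3,4] (faults so far: 2)
  step 2: ref 3 -> HIT, frames=[3,4] (faults so far: 2)
  step 3: ref 2 -> FAULT, evict 4, frames=[3,2] (faults so far: 3)
  step 4: ref 3 -> HIT, frames=[3,2] (faults so far: 3)
  step 5: ref 4 -> FAULT, evict 3, frames=[4,2] (faults so far: 4)
  step 6: ref 2 -> HIT, frames=[4,2] (faults so far: 4)
  step 7: ref 4 -> HIT, frames=[4,2] (faults so far: 4)
  step 8: ref 2 -> HIT, frames=[4,2] (faults so far: 4)
  step 9: ref 1 -> FAULT, evict 2, frames=[4,1] (faults so far: 5)
  Optimal total faults: 5

Answer: 7 6 5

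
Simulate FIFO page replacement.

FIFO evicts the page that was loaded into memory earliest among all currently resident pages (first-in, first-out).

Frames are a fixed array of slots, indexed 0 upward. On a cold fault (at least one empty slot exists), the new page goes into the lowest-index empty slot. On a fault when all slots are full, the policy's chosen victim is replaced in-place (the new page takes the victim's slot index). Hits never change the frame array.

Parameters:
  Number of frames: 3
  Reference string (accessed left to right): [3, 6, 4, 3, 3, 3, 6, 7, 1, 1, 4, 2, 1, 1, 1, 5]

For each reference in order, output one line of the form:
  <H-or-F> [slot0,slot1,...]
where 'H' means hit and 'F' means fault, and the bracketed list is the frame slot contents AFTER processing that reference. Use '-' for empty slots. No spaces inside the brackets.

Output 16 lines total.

F [3,-,-]
F [3,6,-]
F [3,6,4]
H [3,6,4]
H [3,6,4]
H [3,6,4]
H [3,6,4]
F [7,6,4]
F [7,1,4]
H [7,1,4]
H [7,1,4]
F [7,1,2]
H [7,1,2]
H [7,1,2]
H [7,1,2]
F [5,1,2]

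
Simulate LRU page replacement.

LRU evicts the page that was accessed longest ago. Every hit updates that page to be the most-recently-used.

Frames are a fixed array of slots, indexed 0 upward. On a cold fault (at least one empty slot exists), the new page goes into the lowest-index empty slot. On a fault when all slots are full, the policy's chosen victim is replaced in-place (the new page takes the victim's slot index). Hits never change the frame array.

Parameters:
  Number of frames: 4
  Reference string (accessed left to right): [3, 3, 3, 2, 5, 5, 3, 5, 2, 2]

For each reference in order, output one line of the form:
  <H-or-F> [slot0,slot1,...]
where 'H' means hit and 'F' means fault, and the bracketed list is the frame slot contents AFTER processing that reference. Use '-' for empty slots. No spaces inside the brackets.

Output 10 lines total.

F [3,-,-,-]
H [3,-,-,-]
H [3,-,-,-]
F [3,2,-,-]
F [3,2,5,-]
H [3,2,5,-]
H [3,2,5,-]
H [3,2,5,-]
H [3,2,5,-]
H [3,2,5,-]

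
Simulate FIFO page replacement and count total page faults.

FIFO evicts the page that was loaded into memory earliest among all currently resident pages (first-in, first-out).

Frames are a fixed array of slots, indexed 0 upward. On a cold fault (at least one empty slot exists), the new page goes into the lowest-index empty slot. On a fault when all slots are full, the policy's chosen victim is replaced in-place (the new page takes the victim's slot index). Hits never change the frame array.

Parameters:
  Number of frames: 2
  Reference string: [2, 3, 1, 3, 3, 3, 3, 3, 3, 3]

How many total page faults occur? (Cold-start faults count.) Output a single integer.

Answer: 3

Derivation:
Step 0: ref 2 → FAULT, frames=[2,-]
Step 1: ref 3 → FAULT, frames=[2,3]
Step 2: ref 1 → FAULT (evict 2), frames=[1,3]
Step 3: ref 3 → HIT, frames=[1,3]
Step 4: ref 3 → HIT, frames=[1,3]
Step 5: ref 3 → HIT, frames=[1,3]
Step 6: ref 3 → HIT, frames=[1,3]
Step 7: ref 3 → HIT, frames=[1,3]
Step 8: ref 3 → HIT, frames=[1,3]
Step 9: ref 3 → HIT, frames=[1,3]
Total faults: 3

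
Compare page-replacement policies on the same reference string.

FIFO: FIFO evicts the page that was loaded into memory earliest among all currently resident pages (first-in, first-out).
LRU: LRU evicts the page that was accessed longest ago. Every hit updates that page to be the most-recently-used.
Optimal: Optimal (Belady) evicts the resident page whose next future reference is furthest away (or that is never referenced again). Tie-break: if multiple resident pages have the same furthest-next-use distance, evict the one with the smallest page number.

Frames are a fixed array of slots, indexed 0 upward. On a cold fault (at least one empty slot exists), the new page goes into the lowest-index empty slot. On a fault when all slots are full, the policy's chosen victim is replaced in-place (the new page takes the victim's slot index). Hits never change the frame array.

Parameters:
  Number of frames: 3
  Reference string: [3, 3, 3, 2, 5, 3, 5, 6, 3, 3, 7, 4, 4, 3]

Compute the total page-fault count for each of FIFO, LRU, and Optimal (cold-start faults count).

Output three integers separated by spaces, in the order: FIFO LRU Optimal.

Answer: 7 6 6

Derivation:
--- FIFO ---
  step 0: ref 3 -> FAULT, frames=[3,-,-] (faults so far: 1)
  step 1: ref 3 -> HIT, frames=[3,-,-] (faults so far: 1)
  step 2: ref 3 -> HIT, frames=[3,-,-] (faults so far: 1)
  step 3: ref 2 -> FAULT, frames=[3,2,-] (faults so far: 2)
  step 4: ref 5 -> FAULT, frames=[3,2,5] (faults so far: 3)
  step 5: ref 3 -> HIT, frames=[3,2,5] (faults so far: 3)
  step 6: ref 5 -> HIT, frames=[3,2,5] (faults so far: 3)
  step 7: ref 6 -> FAULT, evict 3, frames=[6,2,5] (faults so far: 4)
  step 8: ref 3 -> FAULT, evict 2, frames=[6,3,5] (faults so far: 5)
  step 9: ref 3 -> HIT, frames=[6,3,5] (faults so far: 5)
  step 10: ref 7 -> FAULT, evict 5, frames=[6,3,7] (faults so far: 6)
  step 11: ref 4 -> FAULT, evict 6, frames=[4,3,7] (faults so far: 7)
  step 12: ref 4 -> HIT, frames=[4,3,7] (faults so far: 7)
  step 13: ref 3 -> HIT, frames=[4,3,7] (faults so far: 7)
  FIFO total faults: 7
--- LRU ---
  step 0: ref 3 -> FAULT, frames=[3,-,-] (faults so far: 1)
  step 1: ref 3 -> HIT, frames=[3,-,-] (faults so far: 1)
  step 2: ref 3 -> HIT, frames=[3,-,-] (faults so far: 1)
  step 3: ref 2 -> FAULT, frames=[3,2,-] (faults so far: 2)
  step 4: ref 5 -> FAULT, frames=[3,2,5] (faults so far: 3)
  step 5: ref 3 -> HIT, frames=[3,2,5] (faults so far: 3)
  step 6: ref 5 -> HIT, frames=[3,2,5] (faults so far: 3)
  step 7: ref 6 -> FAULT, evict 2, frames=[3,6,5] (faults so far: 4)
  step 8: ref 3 -> HIT, frames=[3,6,5] (faults so far: 4)
  step 9: ref 3 -> HIT, frames=[3,6,5] (faults so far: 4)
  step 10: ref 7 -> FAULT, evict 5, frames=[3,6,7] (faults so far: 5)
  step 11: ref 4 -> FAULT, evict 6, frames=[3,4,7] (faults so far: 6)
  step 12: ref 4 -> HIT, frames=[3,4,7] (faults so far: 6)
  step 13: ref 3 -> HIT, frames=[3,4,7] (faults so far: 6)
  LRU total faults: 6
--- Optimal ---
  step 0: ref 3 -> FAULT, frames=[3,-,-] (faults so far: 1)
  step 1: ref 3 -> HIT, frames=[3,-,-] (faults so far: 1)
  step 2: ref 3 -> HIT, frames=[3,-,-] (faults so far: 1)
  step 3: ref 2 -> FAULT, frames=[3,2,-] (faults so far: 2)
  step 4: ref 5 -> FAULT, frames=[3,2,5] (faults so far: 3)
  step 5: ref 3 -> HIT, frames=[3,2,5] (faults so far: 3)
  step 6: ref 5 -> HIT, frames=[3,2,5] (faults so far: 3)
  step 7: ref 6 -> FAULT, evict 2, frames=[3,6,5] (faults so far: 4)
  step 8: ref 3 -> HIT, frames=[3,6,5] (faults so far: 4)
  step 9: ref 3 -> HIT, frames=[3,6,5] (faults so far: 4)
  step 10: ref 7 -> FAULT, evict 5, frames=[3,6,7] (faults so far: 5)
  step 11: ref 4 -> FAULT, evict 6, frames=[3,4,7] (faults so far: 6)
  step 12: ref 4 -> HIT, frames=[3,4,7] (faults so far: 6)
  step 13: ref 3 -> HIT, frames=[3,4,7] (faults so far: 6)
  Optimal total faults: 6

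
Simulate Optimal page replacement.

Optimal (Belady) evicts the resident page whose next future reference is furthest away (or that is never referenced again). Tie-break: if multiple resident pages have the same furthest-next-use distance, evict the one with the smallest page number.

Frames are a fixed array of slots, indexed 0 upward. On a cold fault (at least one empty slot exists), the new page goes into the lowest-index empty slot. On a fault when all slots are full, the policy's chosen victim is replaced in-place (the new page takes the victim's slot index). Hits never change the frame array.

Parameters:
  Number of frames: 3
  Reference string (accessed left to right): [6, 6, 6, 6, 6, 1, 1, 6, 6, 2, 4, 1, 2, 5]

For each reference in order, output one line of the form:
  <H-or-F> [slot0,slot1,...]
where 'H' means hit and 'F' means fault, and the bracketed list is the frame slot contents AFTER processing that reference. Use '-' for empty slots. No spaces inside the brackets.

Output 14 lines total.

F [6,-,-]
H [6,-,-]
H [6,-,-]
H [6,-,-]
H [6,-,-]
F [6,1,-]
H [6,1,-]
H [6,1,-]
H [6,1,-]
F [6,1,2]
F [4,1,2]
H [4,1,2]
H [4,1,2]
F [4,5,2]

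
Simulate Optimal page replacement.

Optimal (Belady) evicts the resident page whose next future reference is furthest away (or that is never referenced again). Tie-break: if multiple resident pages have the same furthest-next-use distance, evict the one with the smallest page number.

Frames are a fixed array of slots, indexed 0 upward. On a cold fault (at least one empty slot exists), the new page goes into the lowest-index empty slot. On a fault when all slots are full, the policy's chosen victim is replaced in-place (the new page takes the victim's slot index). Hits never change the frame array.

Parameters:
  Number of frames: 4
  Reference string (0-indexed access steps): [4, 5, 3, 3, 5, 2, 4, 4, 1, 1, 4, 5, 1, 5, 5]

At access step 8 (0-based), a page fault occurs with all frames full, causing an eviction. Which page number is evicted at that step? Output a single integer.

Answer: 2

Derivation:
Step 0: ref 4 -> FAULT, frames=[4,-,-,-]
Step 1: ref 5 -> FAULT, frames=[4,5,-,-]
Step 2: ref 3 -> FAULT, frames=[4,5,3,-]
Step 3: ref 3 -> HIT, frames=[4,5,3,-]
Step 4: ref 5 -> HIT, frames=[4,5,3,-]
Step 5: ref 2 -> FAULT, frames=[4,5,3,2]
Step 6: ref 4 -> HIT, frames=[4,5,3,2]
Step 7: ref 4 -> HIT, frames=[4,5,3,2]
Step 8: ref 1 -> FAULT, evict 2, frames=[4,5,3,1]
At step 8: evicted page 2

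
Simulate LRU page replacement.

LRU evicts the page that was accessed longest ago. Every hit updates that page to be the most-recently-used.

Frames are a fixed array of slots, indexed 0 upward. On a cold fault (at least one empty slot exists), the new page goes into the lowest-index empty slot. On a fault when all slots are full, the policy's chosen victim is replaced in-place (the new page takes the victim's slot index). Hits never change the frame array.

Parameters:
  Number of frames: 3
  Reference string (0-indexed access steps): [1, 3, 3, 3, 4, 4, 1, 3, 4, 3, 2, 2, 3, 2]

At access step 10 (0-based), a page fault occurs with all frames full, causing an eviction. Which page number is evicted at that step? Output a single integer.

Step 0: ref 1 -> FAULT, frames=[1,-,-]
Step 1: ref 3 -> FAULT, frames=[1,3,-]
Step 2: ref 3 -> HIT, frames=[1,3,-]
Step 3: ref 3 -> HIT, frames=[1,3,-]
Step 4: ref 4 -> FAULT, frames=[1,3,4]
Step 5: ref 4 -> HIT, frames=[1,3,4]
Step 6: ref 1 -> HIT, frames=[1,3,4]
Step 7: ref 3 -> HIT, frames=[1,3,4]
Step 8: ref 4 -> HIT, frames=[1,3,4]
Step 9: ref 3 -> HIT, frames=[1,3,4]
Step 10: ref 2 -> FAULT, evict 1, frames=[2,3,4]
At step 10: evicted page 1

Answer: 1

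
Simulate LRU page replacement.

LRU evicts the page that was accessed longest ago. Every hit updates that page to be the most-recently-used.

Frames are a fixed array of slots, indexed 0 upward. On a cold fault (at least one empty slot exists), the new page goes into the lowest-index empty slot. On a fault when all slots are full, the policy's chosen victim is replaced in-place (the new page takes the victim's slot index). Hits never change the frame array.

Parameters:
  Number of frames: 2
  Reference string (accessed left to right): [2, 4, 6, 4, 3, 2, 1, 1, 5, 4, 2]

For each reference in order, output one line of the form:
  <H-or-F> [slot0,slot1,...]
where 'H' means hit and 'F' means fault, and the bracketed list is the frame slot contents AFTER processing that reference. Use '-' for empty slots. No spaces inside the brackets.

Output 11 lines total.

F [2,-]
F [2,4]
F [6,4]
H [6,4]
F [3,4]
F [3,2]
F [1,2]
H [1,2]
F [1,5]
F [4,5]
F [4,2]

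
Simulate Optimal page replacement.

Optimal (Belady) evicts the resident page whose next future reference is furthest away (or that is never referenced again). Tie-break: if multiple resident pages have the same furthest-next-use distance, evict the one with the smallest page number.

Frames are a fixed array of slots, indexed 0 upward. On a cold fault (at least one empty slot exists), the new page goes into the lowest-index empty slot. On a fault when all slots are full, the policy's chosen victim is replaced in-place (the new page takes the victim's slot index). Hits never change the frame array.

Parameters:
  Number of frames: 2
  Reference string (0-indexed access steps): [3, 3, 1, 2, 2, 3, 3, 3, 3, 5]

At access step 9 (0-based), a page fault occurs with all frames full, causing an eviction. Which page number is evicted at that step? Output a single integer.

Answer: 2

Derivation:
Step 0: ref 3 -> FAULT, frames=[3,-]
Step 1: ref 3 -> HIT, frames=[3,-]
Step 2: ref 1 -> FAULT, frames=[3,1]
Step 3: ref 2 -> FAULT, evict 1, frames=[3,2]
Step 4: ref 2 -> HIT, frames=[3,2]
Step 5: ref 3 -> HIT, frames=[3,2]
Step 6: ref 3 -> HIT, frames=[3,2]
Step 7: ref 3 -> HIT, frames=[3,2]
Step 8: ref 3 -> HIT, frames=[3,2]
Step 9: ref 5 -> FAULT, evict 2, frames=[3,5]
At step 9: evicted page 2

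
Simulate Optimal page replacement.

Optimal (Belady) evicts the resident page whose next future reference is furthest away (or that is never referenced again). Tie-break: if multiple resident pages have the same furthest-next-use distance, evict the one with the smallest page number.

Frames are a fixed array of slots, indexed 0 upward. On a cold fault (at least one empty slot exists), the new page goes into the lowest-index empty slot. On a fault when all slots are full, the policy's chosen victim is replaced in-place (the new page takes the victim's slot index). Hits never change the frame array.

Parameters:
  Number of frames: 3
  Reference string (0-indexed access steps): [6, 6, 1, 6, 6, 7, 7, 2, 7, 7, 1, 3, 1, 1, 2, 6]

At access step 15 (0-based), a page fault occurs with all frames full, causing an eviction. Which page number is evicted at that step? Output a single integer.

Step 0: ref 6 -> FAULT, frames=[6,-,-]
Step 1: ref 6 -> HIT, frames=[6,-,-]
Step 2: ref 1 -> FAULT, frames=[6,1,-]
Step 3: ref 6 -> HIT, frames=[6,1,-]
Step 4: ref 6 -> HIT, frames=[6,1,-]
Step 5: ref 7 -> FAULT, frames=[6,1,7]
Step 6: ref 7 -> HIT, frames=[6,1,7]
Step 7: ref 2 -> FAULT, evict 6, frames=[2,1,7]
Step 8: ref 7 -> HIT, frames=[2,1,7]
Step 9: ref 7 -> HIT, frames=[2,1,7]
Step 10: ref 1 -> HIT, frames=[2,1,7]
Step 11: ref 3 -> FAULT, evict 7, frames=[2,1,3]
Step 12: ref 1 -> HIT, frames=[2,1,3]
Step 13: ref 1 -> HIT, frames=[2,1,3]
Step 14: ref 2 -> HIT, frames=[2,1,3]
Step 15: ref 6 -> FAULT, evict 1, frames=[2,6,3]
At step 15: evicted page 1

Answer: 1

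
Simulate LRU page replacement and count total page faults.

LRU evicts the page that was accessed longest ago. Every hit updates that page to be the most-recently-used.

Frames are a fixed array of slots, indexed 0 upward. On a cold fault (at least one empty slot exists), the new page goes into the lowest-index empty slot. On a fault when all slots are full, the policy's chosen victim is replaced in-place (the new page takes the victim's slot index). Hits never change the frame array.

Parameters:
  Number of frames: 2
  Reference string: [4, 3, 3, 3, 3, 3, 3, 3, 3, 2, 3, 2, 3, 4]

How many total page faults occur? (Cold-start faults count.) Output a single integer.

Step 0: ref 4 → FAULT, frames=[4,-]
Step 1: ref 3 → FAULT, frames=[4,3]
Step 2: ref 3 → HIT, frames=[4,3]
Step 3: ref 3 → HIT, frames=[4,3]
Step 4: ref 3 → HIT, frames=[4,3]
Step 5: ref 3 → HIT, frames=[4,3]
Step 6: ref 3 → HIT, frames=[4,3]
Step 7: ref 3 → HIT, frames=[4,3]
Step 8: ref 3 → HIT, frames=[4,3]
Step 9: ref 2 → FAULT (evict 4), frames=[2,3]
Step 10: ref 3 → HIT, frames=[2,3]
Step 11: ref 2 → HIT, frames=[2,3]
Step 12: ref 3 → HIT, frames=[2,3]
Step 13: ref 4 → FAULT (evict 2), frames=[4,3]
Total faults: 4

Answer: 4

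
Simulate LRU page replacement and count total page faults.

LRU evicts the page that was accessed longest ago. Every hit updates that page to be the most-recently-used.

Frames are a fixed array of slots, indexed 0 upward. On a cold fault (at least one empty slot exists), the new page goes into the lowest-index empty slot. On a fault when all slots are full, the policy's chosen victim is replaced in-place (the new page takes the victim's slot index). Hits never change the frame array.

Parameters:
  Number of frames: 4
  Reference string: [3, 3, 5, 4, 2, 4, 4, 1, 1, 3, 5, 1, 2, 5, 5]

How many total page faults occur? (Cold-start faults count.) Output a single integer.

Answer: 8

Derivation:
Step 0: ref 3 → FAULT, frames=[3,-,-,-]
Step 1: ref 3 → HIT, frames=[3,-,-,-]
Step 2: ref 5 → FAULT, frames=[3,5,-,-]
Step 3: ref 4 → FAULT, frames=[3,5,4,-]
Step 4: ref 2 → FAULT, frames=[3,5,4,2]
Step 5: ref 4 → HIT, frames=[3,5,4,2]
Step 6: ref 4 → HIT, frames=[3,5,4,2]
Step 7: ref 1 → FAULT (evict 3), frames=[1,5,4,2]
Step 8: ref 1 → HIT, frames=[1,5,4,2]
Step 9: ref 3 → FAULT (evict 5), frames=[1,3,4,2]
Step 10: ref 5 → FAULT (evict 2), frames=[1,3,4,5]
Step 11: ref 1 → HIT, frames=[1,3,4,5]
Step 12: ref 2 → FAULT (evict 4), frames=[1,3,2,5]
Step 13: ref 5 → HIT, frames=[1,3,2,5]
Step 14: ref 5 → HIT, frames=[1,3,2,5]
Total faults: 8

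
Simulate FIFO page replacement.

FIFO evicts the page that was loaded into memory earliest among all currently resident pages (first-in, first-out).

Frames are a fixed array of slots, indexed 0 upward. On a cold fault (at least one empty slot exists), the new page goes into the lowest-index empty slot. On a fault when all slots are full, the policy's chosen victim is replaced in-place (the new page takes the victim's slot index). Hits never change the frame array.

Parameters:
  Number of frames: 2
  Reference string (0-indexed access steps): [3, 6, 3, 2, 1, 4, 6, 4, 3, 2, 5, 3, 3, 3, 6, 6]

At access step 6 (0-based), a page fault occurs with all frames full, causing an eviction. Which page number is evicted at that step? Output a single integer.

Step 0: ref 3 -> FAULT, frames=[3,-]
Step 1: ref 6 -> FAULT, frames=[3,6]
Step 2: ref 3 -> HIT, frames=[3,6]
Step 3: ref 2 -> FAULT, evict 3, frames=[2,6]
Step 4: ref 1 -> FAULT, evict 6, frames=[2,1]
Step 5: ref 4 -> FAULT, evict 2, frames=[4,1]
Step 6: ref 6 -> FAULT, evict 1, frames=[4,6]
At step 6: evicted page 1

Answer: 1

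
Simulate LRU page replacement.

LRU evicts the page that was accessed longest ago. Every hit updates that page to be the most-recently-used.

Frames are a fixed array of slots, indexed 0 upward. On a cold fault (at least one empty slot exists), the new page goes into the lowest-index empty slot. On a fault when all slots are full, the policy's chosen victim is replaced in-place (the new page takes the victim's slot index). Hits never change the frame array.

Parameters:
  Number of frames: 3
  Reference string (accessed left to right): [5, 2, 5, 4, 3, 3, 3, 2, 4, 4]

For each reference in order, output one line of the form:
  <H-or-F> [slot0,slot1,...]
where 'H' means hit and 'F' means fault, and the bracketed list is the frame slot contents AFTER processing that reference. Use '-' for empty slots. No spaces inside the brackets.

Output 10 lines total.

F [5,-,-]
F [5,2,-]
H [5,2,-]
F [5,2,4]
F [5,3,4]
H [5,3,4]
H [5,3,4]
F [2,3,4]
H [2,3,4]
H [2,3,4]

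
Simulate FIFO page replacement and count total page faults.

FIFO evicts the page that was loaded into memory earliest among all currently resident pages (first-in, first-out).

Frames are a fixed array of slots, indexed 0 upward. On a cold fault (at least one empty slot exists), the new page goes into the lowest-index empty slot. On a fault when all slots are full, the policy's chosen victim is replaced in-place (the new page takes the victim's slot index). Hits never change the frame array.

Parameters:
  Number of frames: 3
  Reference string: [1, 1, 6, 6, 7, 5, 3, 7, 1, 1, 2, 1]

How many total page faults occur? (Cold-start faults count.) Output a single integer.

Step 0: ref 1 → FAULT, frames=[1,-,-]
Step 1: ref 1 → HIT, frames=[1,-,-]
Step 2: ref 6 → FAULT, frames=[1,6,-]
Step 3: ref 6 → HIT, frames=[1,6,-]
Step 4: ref 7 → FAULT, frames=[1,6,7]
Step 5: ref 5 → FAULT (evict 1), frames=[5,6,7]
Step 6: ref 3 → FAULT (evict 6), frames=[5,3,7]
Step 7: ref 7 → HIT, frames=[5,3,7]
Step 8: ref 1 → FAULT (evict 7), frames=[5,3,1]
Step 9: ref 1 → HIT, frames=[5,3,1]
Step 10: ref 2 → FAULT (evict 5), frames=[2,3,1]
Step 11: ref 1 → HIT, frames=[2,3,1]
Total faults: 7

Answer: 7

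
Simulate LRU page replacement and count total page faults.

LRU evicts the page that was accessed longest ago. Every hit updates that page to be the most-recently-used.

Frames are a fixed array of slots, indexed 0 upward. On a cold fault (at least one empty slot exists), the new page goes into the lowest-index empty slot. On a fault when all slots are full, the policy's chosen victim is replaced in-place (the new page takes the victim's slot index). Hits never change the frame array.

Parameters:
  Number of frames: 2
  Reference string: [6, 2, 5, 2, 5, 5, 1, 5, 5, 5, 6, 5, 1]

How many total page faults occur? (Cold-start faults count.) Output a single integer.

Answer: 6

Derivation:
Step 0: ref 6 → FAULT, frames=[6,-]
Step 1: ref 2 → FAULT, frames=[6,2]
Step 2: ref 5 → FAULT (evict 6), frames=[5,2]
Step 3: ref 2 → HIT, frames=[5,2]
Step 4: ref 5 → HIT, frames=[5,2]
Step 5: ref 5 → HIT, frames=[5,2]
Step 6: ref 1 → FAULT (evict 2), frames=[5,1]
Step 7: ref 5 → HIT, frames=[5,1]
Step 8: ref 5 → HIT, frames=[5,1]
Step 9: ref 5 → HIT, frames=[5,1]
Step 10: ref 6 → FAULT (evict 1), frames=[5,6]
Step 11: ref 5 → HIT, frames=[5,6]
Step 12: ref 1 → FAULT (evict 6), frames=[5,1]
Total faults: 6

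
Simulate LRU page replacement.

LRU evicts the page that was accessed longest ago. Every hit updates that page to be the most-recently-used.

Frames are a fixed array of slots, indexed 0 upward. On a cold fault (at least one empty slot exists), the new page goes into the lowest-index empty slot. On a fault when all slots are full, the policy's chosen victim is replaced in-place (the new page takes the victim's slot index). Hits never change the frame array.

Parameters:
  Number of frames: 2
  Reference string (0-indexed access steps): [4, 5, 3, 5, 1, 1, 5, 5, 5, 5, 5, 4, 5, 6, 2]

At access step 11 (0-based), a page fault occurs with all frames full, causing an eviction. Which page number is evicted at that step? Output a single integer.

Step 0: ref 4 -> FAULT, frames=[4,-]
Step 1: ref 5 -> FAULT, frames=[4,5]
Step 2: ref 3 -> FAULT, evict 4, frames=[3,5]
Step 3: ref 5 -> HIT, frames=[3,5]
Step 4: ref 1 -> FAULT, evict 3, frames=[1,5]
Step 5: ref 1 -> HIT, frames=[1,5]
Step 6: ref 5 -> HIT, frames=[1,5]
Step 7: ref 5 -> HIT, frames=[1,5]
Step 8: ref 5 -> HIT, frames=[1,5]
Step 9: ref 5 -> HIT, frames=[1,5]
Step 10: ref 5 -> HIT, frames=[1,5]
Step 11: ref 4 -> FAULT, evict 1, frames=[4,5]
At step 11: evicted page 1

Answer: 1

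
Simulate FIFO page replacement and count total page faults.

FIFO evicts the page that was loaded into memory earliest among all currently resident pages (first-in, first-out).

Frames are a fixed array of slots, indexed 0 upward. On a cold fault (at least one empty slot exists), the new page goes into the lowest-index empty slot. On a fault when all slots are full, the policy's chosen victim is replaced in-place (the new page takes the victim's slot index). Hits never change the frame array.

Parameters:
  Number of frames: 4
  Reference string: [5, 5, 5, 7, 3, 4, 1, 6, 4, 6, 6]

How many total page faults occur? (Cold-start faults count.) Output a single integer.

Answer: 6

Derivation:
Step 0: ref 5 → FAULT, frames=[5,-,-,-]
Step 1: ref 5 → HIT, frames=[5,-,-,-]
Step 2: ref 5 → HIT, frames=[5,-,-,-]
Step 3: ref 7 → FAULT, frames=[5,7,-,-]
Step 4: ref 3 → FAULT, frames=[5,7,3,-]
Step 5: ref 4 → FAULT, frames=[5,7,3,4]
Step 6: ref 1 → FAULT (evict 5), frames=[1,7,3,4]
Step 7: ref 6 → FAULT (evict 7), frames=[1,6,3,4]
Step 8: ref 4 → HIT, frames=[1,6,3,4]
Step 9: ref 6 → HIT, frames=[1,6,3,4]
Step 10: ref 6 → HIT, frames=[1,6,3,4]
Total faults: 6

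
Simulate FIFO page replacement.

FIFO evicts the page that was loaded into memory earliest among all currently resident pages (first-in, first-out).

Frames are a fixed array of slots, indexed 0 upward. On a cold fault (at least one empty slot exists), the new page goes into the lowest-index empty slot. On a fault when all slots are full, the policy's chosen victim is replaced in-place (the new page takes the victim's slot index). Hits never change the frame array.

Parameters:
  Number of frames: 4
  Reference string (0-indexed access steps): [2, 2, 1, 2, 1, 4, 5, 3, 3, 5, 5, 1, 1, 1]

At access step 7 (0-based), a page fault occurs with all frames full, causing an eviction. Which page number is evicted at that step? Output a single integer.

Step 0: ref 2 -> FAULT, frames=[2,-,-,-]
Step 1: ref 2 -> HIT, frames=[2,-,-,-]
Step 2: ref 1 -> FAULT, frames=[2,1,-,-]
Step 3: ref 2 -> HIT, frames=[2,1,-,-]
Step 4: ref 1 -> HIT, frames=[2,1,-,-]
Step 5: ref 4 -> FAULT, frames=[2,1,4,-]
Step 6: ref 5 -> FAULT, frames=[2,1,4,5]
Step 7: ref 3 -> FAULT, evict 2, frames=[3,1,4,5]
At step 7: evicted page 2

Answer: 2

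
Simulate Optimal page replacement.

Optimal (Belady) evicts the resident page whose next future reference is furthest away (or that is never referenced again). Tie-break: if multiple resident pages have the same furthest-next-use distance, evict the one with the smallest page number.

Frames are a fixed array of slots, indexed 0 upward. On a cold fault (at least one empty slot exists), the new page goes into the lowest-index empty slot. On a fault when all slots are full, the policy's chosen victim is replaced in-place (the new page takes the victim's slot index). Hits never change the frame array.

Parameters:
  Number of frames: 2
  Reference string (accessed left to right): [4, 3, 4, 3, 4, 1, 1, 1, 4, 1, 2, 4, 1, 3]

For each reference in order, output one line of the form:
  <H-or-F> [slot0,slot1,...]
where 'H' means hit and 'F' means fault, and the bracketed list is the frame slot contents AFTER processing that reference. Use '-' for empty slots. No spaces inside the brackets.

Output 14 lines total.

F [4,-]
F [4,3]
H [4,3]
H [4,3]
H [4,3]
F [4,1]
H [4,1]
H [4,1]
H [4,1]
H [4,1]
F [4,2]
H [4,2]
F [4,1]
F [4,3]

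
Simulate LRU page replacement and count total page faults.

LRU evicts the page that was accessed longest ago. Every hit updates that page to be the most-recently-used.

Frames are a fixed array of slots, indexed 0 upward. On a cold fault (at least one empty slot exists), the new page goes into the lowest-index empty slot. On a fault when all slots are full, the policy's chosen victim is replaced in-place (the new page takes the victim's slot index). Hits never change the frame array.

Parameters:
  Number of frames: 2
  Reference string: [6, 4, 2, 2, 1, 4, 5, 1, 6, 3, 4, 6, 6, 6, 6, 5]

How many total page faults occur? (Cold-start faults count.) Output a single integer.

Answer: 12

Derivation:
Step 0: ref 6 → FAULT, frames=[6,-]
Step 1: ref 4 → FAULT, frames=[6,4]
Step 2: ref 2 → FAULT (evict 6), frames=[2,4]
Step 3: ref 2 → HIT, frames=[2,4]
Step 4: ref 1 → FAULT (evict 4), frames=[2,1]
Step 5: ref 4 → FAULT (evict 2), frames=[4,1]
Step 6: ref 5 → FAULT (evict 1), frames=[4,5]
Step 7: ref 1 → FAULT (evict 4), frames=[1,5]
Step 8: ref 6 → FAULT (evict 5), frames=[1,6]
Step 9: ref 3 → FAULT (evict 1), frames=[3,6]
Step 10: ref 4 → FAULT (evict 6), frames=[3,4]
Step 11: ref 6 → FAULT (evict 3), frames=[6,4]
Step 12: ref 6 → HIT, frames=[6,4]
Step 13: ref 6 → HIT, frames=[6,4]
Step 14: ref 6 → HIT, frames=[6,4]
Step 15: ref 5 → FAULT (evict 4), frames=[6,5]
Total faults: 12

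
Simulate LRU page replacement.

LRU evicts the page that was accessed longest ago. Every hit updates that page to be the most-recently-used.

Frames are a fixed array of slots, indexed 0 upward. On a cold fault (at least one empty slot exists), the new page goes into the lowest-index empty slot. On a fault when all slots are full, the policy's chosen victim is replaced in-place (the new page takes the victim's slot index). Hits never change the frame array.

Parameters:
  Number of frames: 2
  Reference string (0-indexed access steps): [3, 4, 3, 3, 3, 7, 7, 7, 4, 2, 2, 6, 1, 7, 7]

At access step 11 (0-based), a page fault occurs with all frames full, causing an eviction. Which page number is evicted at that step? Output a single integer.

Step 0: ref 3 -> FAULT, frames=[3,-]
Step 1: ref 4 -> FAULT, frames=[3,4]
Step 2: ref 3 -> HIT, frames=[3,4]
Step 3: ref 3 -> HIT, frames=[3,4]
Step 4: ref 3 -> HIT, frames=[3,4]
Step 5: ref 7 -> FAULT, evict 4, frames=[3,7]
Step 6: ref 7 -> HIT, frames=[3,7]
Step 7: ref 7 -> HIT, frames=[3,7]
Step 8: ref 4 -> FAULT, evict 3, frames=[4,7]
Step 9: ref 2 -> FAULT, evict 7, frames=[4,2]
Step 10: ref 2 -> HIT, frames=[4,2]
Step 11: ref 6 -> FAULT, evict 4, frames=[6,2]
At step 11: evicted page 4

Answer: 4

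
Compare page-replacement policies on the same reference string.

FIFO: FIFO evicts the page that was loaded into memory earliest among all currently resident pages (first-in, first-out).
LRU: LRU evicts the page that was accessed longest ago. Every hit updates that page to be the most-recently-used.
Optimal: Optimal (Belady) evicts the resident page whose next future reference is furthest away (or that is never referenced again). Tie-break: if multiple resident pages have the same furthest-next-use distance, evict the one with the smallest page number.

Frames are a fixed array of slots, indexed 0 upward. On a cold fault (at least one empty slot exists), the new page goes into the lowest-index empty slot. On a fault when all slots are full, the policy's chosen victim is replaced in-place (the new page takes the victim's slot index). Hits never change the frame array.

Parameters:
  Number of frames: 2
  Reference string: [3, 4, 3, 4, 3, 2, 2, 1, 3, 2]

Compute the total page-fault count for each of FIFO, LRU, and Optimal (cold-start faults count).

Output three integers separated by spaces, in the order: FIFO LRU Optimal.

Answer: 6 6 5

Derivation:
--- FIFO ---
  step 0: ref 3 -> FAULT, frames=[3,-] (faults so far: 1)
  step 1: ref 4 -> FAULT, frames=[3,4] (faults so far: 2)
  step 2: ref 3 -> HIT, frames=[3,4] (faults so far: 2)
  step 3: ref 4 -> HIT, frames=[3,4] (faults so far: 2)
  step 4: ref 3 -> HIT, frames=[3,4] (faults so far: 2)
  step 5: ref 2 -> FAULT, evict 3, frames=[2,4] (faults so far: 3)
  step 6: ref 2 -> HIT, frames=[2,4] (faults so far: 3)
  step 7: ref 1 -> FAULT, evict 4, frames=[2,1] (faults so far: 4)
  step 8: ref 3 -> FAULT, evict 2, frames=[3,1] (faults so far: 5)
  step 9: ref 2 -> FAULT, evict 1, frames=[3,2] (faults so far: 6)
  FIFO total faults: 6
--- LRU ---
  step 0: ref 3 -> FAULT, frames=[3,-] (faults so far: 1)
  step 1: ref 4 -> FAULT, frames=[3,4] (faults so far: 2)
  step 2: ref 3 -> HIT, frames=[3,4] (faults so far: 2)
  step 3: ref 4 -> HIT, frames=[3,4] (faults so far: 2)
  step 4: ref 3 -> HIT, frames=[3,4] (faults so far: 2)
  step 5: ref 2 -> FAULT, evict 4, frames=[3,2] (faults so far: 3)
  step 6: ref 2 -> HIT, frames=[3,2] (faults so far: 3)
  step 7: ref 1 -> FAULT, evict 3, frames=[1,2] (faults so far: 4)
  step 8: ref 3 -> FAULT, evict 2, frames=[1,3] (faults so far: 5)
  step 9: ref 2 -> FAULT, evict 1, frames=[2,3] (faults so far: 6)
  LRU total faults: 6
--- Optimal ---
  step 0: ref 3 -> FAULT, frames=[3,-] (faults so far: 1)
  step 1: ref 4 -> FAULT, frames=[3,4] (faults so far: 2)
  step 2: ref 3 -> HIT, frames=[3,4] (faults so far: 2)
  step 3: ref 4 -> HIT, frames=[3,4] (faults so far: 2)
  step 4: ref 3 -> HIT, frames=[3,4] (faults so far: 2)
  step 5: ref 2 -> FAULT, evict 4, frames=[3,2] (faults so far: 3)
  step 6: ref 2 -> HIT, frames=[3,2] (faults so far: 3)
  step 7: ref 1 -> FAULT, evict 2, frames=[3,1] (faults so far: 4)
  step 8: ref 3 -> HIT, frames=[3,1] (faults so far: 4)
  step 9: ref 2 -> FAULT, evict 1, frames=[3,2] (faults so far: 5)
  Optimal total faults: 5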